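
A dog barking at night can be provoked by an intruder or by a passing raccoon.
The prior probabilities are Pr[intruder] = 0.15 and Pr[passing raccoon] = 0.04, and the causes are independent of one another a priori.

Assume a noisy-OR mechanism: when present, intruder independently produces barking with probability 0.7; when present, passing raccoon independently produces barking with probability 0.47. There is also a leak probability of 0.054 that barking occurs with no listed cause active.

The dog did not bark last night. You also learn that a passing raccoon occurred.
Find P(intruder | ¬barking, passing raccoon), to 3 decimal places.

Under noisy-OR, P(barking | causes) = 1 − (1−0.054)·∏(1−qᵢ) over the active causes.
By total probability over both values of intruder:
  P(¬barking | passing raccoon) = 0.50138×0.85 + 0.150414×0.15
        = 0.426173 + 0.022562 = 0.448735
The terms with intruder present sum to 0.022562, so
  P(intruder | ¬barking, passing raccoon) = 0.022562 / 0.448735 ≈ 0.050

P(intruder | ¬barking, passing raccoon) ≈ 0.050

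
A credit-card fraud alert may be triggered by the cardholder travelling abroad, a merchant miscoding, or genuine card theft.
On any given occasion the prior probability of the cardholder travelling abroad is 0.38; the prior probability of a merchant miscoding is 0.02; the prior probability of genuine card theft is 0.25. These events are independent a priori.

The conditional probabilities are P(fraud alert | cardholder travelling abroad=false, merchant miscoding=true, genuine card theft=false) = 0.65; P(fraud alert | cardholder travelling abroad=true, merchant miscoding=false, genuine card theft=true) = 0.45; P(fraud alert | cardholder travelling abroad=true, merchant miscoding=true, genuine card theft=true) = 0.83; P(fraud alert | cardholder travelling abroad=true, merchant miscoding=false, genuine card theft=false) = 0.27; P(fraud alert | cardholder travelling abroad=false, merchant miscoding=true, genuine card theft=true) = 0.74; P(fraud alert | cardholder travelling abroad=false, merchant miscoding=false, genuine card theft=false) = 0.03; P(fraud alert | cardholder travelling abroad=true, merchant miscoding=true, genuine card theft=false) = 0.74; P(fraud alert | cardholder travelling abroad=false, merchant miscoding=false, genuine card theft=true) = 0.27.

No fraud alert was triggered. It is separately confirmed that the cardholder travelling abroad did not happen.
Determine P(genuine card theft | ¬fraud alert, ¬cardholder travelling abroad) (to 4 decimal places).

P(genuine card theft | ¬fraud alert, ¬cardholder travelling abroad) ≈ 0.2005

Weight on genuine card theft=true, given the evidence: 0.178850 + 0.001300 = 0.180150
The normalizing constant is 0.97·0.98·0.75 + 0.73·0.98·0.25 + 0.35·0.02·0.75 + 0.26·0.02·0.25 = 0.898350
Posterior = 0.180150 / 0.898350 ≈ 0.2005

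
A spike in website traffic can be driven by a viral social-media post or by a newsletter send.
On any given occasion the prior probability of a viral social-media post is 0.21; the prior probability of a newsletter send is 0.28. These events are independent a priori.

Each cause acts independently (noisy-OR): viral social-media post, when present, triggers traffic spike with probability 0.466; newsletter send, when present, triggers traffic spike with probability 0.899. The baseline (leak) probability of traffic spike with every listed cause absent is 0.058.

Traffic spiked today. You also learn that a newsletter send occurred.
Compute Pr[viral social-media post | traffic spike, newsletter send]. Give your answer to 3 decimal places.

Pr[viral social-media post | traffic spike, newsletter send] ≈ 0.218

Under noisy-OR, P(traffic spike | causes) = 1 − (1−0.058)·∏(1−qᵢ) over the active causes.
For the numerator, keep only viral social-media post=true terms: 0.949194*0.21 = 0.199331
The normalizing constant is 0.904858*0.79 + 0.949194*0.21 = 0.914169
P(viral social-media post | traffic spike, newsletter send) = 0.199331/0.914169 ≈ 0.218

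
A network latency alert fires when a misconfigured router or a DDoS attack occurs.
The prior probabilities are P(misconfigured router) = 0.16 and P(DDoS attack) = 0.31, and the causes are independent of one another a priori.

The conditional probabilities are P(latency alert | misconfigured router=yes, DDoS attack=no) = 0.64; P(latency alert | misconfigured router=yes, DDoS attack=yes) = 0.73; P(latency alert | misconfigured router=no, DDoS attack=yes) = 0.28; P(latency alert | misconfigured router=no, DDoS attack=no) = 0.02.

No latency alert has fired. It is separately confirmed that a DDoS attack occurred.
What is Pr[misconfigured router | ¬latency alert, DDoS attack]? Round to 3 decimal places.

Pr[misconfigured router | ¬latency alert, DDoS attack] ≈ 0.067

Numerator (weight on configurations with misconfigured router): 0.27*0.16 = 0.043200
Denominator P(¬latency alert | DDoS attack): 0.72*0.84 + 0.27*0.16 = 0.648000
P(misconfigured router | ¬latency alert, DDoS attack) = 0.043200/0.648000 ≈ 0.067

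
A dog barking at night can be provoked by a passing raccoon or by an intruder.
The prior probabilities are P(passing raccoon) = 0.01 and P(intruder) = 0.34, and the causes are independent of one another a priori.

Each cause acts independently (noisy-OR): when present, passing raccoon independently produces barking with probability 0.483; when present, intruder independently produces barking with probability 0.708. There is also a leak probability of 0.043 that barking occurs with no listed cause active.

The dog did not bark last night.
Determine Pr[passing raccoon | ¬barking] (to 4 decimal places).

Under noisy-OR, P(barking | causes) = 1 − (1−0.043)·∏(1−qᵢ) over the active causes.
P(¬barking) = 0.957*0.99*0.66 + 0.279444*0.99*0.34 + 0.494769*0.01*0.66 + 0.144473*0.01*0.34 = 0.625304 + 0.094061 + 0.003265 + 0.000491 = 0.723121
The passing raccoon-present share is 0.003265 + 0.000491 = 0.003756.
P(passing raccoon | ¬barking) = 0.003756 / 0.723121 ≈ 0.0052

Pr[passing raccoon | ¬barking] ≈ 0.0052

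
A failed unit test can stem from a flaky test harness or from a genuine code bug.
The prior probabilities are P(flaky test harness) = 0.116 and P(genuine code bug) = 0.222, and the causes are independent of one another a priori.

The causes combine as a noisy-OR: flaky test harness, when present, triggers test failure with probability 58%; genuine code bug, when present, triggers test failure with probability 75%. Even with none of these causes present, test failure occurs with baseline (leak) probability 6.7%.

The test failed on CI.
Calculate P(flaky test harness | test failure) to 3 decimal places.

Under noisy-OR, P(test failure | causes) = 1 − (1−0.067)·∏(1−qᵢ) over the active causes.
Weight on flaky test harness=true, given the evidence: 0.054883 + 0.023229 = 0.078112
Normalizer over all consistent configurations: 0.067*0.884*0.778 + 0.76675*0.884*0.222 + 0.60814*0.116*0.778 + 0.902035*0.116*0.222 = 0.274664
Posterior = 0.078112 / 0.274664 ≈ 0.284

P(flaky test harness | test failure) ≈ 0.284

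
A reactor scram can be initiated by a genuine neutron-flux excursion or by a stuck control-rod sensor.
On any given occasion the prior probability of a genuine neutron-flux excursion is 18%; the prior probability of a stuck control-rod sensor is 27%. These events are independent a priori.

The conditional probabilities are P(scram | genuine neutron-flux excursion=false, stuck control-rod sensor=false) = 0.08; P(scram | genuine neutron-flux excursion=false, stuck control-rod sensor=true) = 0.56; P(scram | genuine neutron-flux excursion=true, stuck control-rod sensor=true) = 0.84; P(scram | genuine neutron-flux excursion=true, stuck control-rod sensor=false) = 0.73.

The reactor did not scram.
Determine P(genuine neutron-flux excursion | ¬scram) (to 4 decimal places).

Sum P(¬scram|·) weighted by the priors over the 4 (genuine neutron-flux excursion, stuck control-rod sensor) configurations:
  P(¬scram) = 0.92×0.82×0.73 + 0.44×0.82×0.27 + 0.27×0.18×0.73 + 0.16×0.18×0.27
        = 0.550712 + 0.097416 + 0.035478 + 0.007776 = 0.691382
The terms with genuine neutron-flux excursion present sum to 0.043254, so
  P(genuine neutron-flux excursion | ¬scram) = 0.043254 / 0.691382 ≈ 0.0626

P(genuine neutron-flux excursion | ¬scram) ≈ 0.0626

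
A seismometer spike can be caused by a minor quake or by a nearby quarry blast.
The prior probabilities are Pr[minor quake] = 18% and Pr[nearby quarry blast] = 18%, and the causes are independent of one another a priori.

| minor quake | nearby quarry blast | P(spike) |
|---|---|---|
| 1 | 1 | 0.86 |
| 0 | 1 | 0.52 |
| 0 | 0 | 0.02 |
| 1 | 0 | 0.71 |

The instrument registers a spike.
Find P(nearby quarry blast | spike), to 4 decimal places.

P(spike) = 0.02*0.82*0.82 + 0.52*0.82*0.18 + 0.71*0.18*0.82 + 0.86*0.18*0.18 = 0.013448 + 0.076752 + 0.104796 + 0.027864 = 0.222860
Of this, 0.104616 comes from 0.076752 + 0.027864 (the nearby quarry blast=true cases).
Hence the posterior is 0.104616/0.222860 ≈ 0.4694.

P(nearby quarry blast | spike) ≈ 0.4694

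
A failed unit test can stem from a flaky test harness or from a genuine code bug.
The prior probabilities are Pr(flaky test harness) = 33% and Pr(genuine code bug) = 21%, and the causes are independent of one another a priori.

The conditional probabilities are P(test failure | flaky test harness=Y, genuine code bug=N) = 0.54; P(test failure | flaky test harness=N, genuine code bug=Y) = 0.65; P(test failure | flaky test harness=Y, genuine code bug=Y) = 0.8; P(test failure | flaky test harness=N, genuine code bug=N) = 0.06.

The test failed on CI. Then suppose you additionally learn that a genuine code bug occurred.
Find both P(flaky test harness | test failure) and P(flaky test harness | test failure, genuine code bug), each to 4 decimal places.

P(flaky test harness | test failure) ≈ 0.6143; P(flaky test harness | test failure, genuine code bug) ≈ 0.3774

Enumerate the 4 (flaky test harness, genuine code bug) configurations and weight by the priors:
  P(test failure) = 0.06*0.67*0.79 + 0.65*0.67*0.21 + 0.54*0.33*0.79 + 0.8*0.33*0.21
        = 0.031758 + 0.091455 + 0.140778 + 0.055440 = 0.319431
Configurations with flaky test harness contribute 0.196218, so
  P(flaky test harness | test failure) = 0.196218 / 0.319431 ≈ 0.6143

Now condition on the additional information:
Enumerate both values of flaky test harness and weight by the priors:
  P(test failure | genuine code bug) = 0.65×0.67 + 0.8×0.33
        = 0.435500 + 0.264000 = 0.699500
The terms with flaky test harness present sum to 0.264000, so
  P(flaky test harness | test failure, genuine code bug) = 0.264000 / 0.699500 ≈ 0.3774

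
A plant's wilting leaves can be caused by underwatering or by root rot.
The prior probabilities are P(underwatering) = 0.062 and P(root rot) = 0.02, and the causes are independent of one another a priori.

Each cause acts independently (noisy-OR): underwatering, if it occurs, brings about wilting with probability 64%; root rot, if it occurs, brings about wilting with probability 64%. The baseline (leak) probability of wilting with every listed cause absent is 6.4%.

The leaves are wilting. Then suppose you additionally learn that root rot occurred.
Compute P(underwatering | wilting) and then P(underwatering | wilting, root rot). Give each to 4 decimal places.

P(underwatering | wilting) ≈ 0.3673; P(underwatering | wilting, root rot) ≈ 0.0805

Under noisy-OR, P(wilting | causes) = 1 − (1−0.064)·∏(1−qᵢ) over the active causes.
For the numerator, keep only underwatering=true terms: 0.040286 + 0.001090 = 0.041376
Denominator P(wilting): 0.064*0.938*0.98 + 0.66304*0.938*0.02 + 0.66304*0.062*0.98 + 0.878694*0.062*0.02 = 0.112646
Posterior = 0.041376 / 0.112646 ≈ 0.3673

With the extra evidence:
P(wilting | root rot) = 0.66304*0.938 + 0.878694*0.062 = 0.621932 + 0.054479 = 0.676411
The underwatering-present share is 0.878694*0.062 = 0.054479.
P(underwatering | wilting, root rot) = 0.054479 / 0.676411 ≈ 0.0805
This is intercausal reasoning (explaining away): once root rot accounts for the wilting, underwatering becomes less likely.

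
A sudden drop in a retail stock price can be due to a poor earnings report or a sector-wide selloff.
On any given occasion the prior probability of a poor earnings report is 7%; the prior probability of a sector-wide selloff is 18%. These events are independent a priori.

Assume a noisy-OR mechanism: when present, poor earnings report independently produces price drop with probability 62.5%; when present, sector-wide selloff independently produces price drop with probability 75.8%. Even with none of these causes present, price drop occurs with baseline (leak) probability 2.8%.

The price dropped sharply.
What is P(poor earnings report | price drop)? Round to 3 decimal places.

Under noisy-OR, P(price drop | causes) = 1 − (1−0.028)·∏(1−qᵢ) over the active causes.
Sum P(price drop|·) weighted by the priors over the 4 (poor earnings report, sector-wide selloff) configurations:
  P(price drop) = 0.028·0.93·0.82 + 0.764776·0.93·0.18 + 0.6355·0.07·0.82 + 0.911791·0.07·0.18
        = 0.021353 + 0.128024 + 0.036478 + 0.011489 = 0.197344
Keeping only the poor earnings report-present terms gives 0.047967, so
  P(poor earnings report | price drop) = 0.047967 / 0.197344 ≈ 0.243

P(poor earnings report | price drop) ≈ 0.243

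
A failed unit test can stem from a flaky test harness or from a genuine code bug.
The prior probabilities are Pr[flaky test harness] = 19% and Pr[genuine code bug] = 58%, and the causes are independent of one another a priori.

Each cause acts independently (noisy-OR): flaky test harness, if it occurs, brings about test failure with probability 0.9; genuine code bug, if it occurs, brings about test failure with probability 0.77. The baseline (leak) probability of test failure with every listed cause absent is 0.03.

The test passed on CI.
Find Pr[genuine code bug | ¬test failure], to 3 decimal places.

Under noisy-OR, P(test failure | causes) = 1 − (1−0.03)·∏(1−qᵢ) over the active causes.
Weight on genuine code bug=true, given the evidence: 0.104812 + 0.002459 = 0.107271
The normalizing constant is 0.97×0.81×0.42 + 0.2231×0.81×0.58 + 0.097×0.19×0.42 + 0.02231×0.19×0.58 = 0.445006
P(genuine code bug | ¬test failure) = 0.107271/0.445006 ≈ 0.241

Pr[genuine code bug | ¬test failure] ≈ 0.241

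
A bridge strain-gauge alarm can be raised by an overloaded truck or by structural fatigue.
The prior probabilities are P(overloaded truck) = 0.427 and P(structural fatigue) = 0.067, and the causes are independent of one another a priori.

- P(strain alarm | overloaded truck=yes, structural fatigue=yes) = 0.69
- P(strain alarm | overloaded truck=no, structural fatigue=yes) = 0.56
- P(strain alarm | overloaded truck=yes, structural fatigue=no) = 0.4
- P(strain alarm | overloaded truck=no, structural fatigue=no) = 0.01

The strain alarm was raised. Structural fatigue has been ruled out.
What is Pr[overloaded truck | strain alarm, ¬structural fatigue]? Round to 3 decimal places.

P(strain alarm | ¬structural fatigue) = 0.01×0.573 + 0.4×0.427 = 0.005730 + 0.170800 = 0.176530
Of this, 0.170800 comes from 0.4×0.427 (the overloaded truck=true cases).
So P(overloaded truck | strain alarm, ¬structural fatigue) = 0.170800/0.176530 ≈ 0.968.

Pr[overloaded truck | strain alarm, ¬structural fatigue] ≈ 0.968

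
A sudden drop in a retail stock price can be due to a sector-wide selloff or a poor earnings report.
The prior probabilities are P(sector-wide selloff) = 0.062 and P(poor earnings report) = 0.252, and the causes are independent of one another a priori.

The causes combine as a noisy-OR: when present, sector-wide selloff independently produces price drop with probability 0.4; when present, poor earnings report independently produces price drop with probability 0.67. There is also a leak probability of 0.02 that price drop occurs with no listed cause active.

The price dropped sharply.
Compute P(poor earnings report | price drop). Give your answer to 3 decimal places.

P(poor earnings report | price drop) ≈ 0.839

Under noisy-OR, P(price drop | causes) = 1 − (1−0.02)·∏(1−qᵢ) over the active causes.
Weight on poor earnings report=true, given the evidence: 0.159932 + 0.012592 = 0.172524
Denominator P(price drop): 0.02×0.938×0.748 + 0.6766×0.938×0.252 + 0.412×0.062×0.748 + 0.80596×0.062×0.252 = 0.205663
Posterior = 0.172524 / 0.205663 ≈ 0.839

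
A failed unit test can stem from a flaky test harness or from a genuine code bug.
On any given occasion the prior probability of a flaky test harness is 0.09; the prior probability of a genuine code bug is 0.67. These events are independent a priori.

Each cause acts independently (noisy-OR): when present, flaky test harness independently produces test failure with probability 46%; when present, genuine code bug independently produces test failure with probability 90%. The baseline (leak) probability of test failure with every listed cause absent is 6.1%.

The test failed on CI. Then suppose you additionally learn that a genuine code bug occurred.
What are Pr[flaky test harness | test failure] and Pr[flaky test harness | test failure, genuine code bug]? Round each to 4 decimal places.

Pr[flaky test harness | test failure] ≈ 0.1119; Pr[flaky test harness | test failure, genuine code bug] ≈ 0.0939

Under noisy-OR, P(test failure | causes) = 1 − (1−0.061)·∏(1−qᵢ) over the active causes.
Numerator (weight on configurations with flaky test harness): 0.014640 + 0.057242 = 0.071882
The normalizing constant is 0.061×0.91×0.33 + 0.9061×0.91×0.67 + 0.49294×0.09×0.33 + 0.949294×0.09×0.67 = 0.642649
P(flaky test harness | test failure) = 0.071882/0.642649 ≈ 0.1119

With the extra evidence:
Weight on flaky test harness=true, given the evidence: 0.949294·0.09 = 0.085436
The normalizing constant is 0.9061·0.91 + 0.949294·0.09 = 0.909987
Posterior = 0.085436 / 0.909987 ≈ 0.0939
Conditioning on genuine code bug lowers the posterior on flaky test harness: the classic explaining-away effect in a common-effect structure.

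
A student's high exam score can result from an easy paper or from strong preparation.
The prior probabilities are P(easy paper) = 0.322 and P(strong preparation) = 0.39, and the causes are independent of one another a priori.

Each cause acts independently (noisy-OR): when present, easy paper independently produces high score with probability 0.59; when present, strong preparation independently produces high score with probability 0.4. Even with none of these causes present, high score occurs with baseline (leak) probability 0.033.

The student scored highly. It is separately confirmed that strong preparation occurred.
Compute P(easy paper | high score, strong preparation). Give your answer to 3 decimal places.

P(easy paper | high score, strong preparation) ≈ 0.463

Under noisy-OR, P(high score | causes) = 1 − (1−0.033)·∏(1−qᵢ) over the active causes.
Weight on easy paper=true, given the evidence: 0.762118·0.322 = 0.245402
Denominator P(high score | strong preparation): 0.4198·0.678 + 0.762118·0.322 = 0.530026
P(easy paper | high score, strong preparation) = 0.245402/0.530026 ≈ 0.463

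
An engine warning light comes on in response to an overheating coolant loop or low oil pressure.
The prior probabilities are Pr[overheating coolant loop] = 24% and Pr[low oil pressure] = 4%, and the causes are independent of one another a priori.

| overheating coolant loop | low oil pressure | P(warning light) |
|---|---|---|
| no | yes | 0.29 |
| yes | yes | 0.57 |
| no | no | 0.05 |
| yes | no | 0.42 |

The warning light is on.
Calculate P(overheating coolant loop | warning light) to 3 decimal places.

Numerator (weight on configurations with overheating coolant loop): 0.096768 + 0.005472 = 0.102240
The normalizing constant is 0.05×0.76×0.96 + 0.29×0.76×0.04 + 0.42×0.24×0.96 + 0.57×0.24×0.04 = 0.147536
P(overheating coolant loop | warning light) = 0.102240/0.147536 ≈ 0.693

P(overheating coolant loop | warning light) ≈ 0.693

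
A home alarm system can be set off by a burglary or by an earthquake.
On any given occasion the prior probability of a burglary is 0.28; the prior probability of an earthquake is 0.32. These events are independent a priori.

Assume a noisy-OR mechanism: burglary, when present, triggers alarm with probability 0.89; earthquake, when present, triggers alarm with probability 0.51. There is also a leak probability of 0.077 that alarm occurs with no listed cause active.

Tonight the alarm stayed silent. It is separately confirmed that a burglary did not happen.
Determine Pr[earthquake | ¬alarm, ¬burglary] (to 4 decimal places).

Pr[earthquake | ¬alarm, ¬burglary] ≈ 0.1874

Under noisy-OR, P(alarm | causes) = 1 − (1−0.077)·∏(1−qᵢ) over the active causes.
Enumerate both values of earthquake and weight by the priors:
  P(¬alarm | ¬burglary) = 0.923*0.68 + 0.45227*0.32
        = 0.627640 + 0.144726 = 0.772366
The terms with earthquake present sum to 0.144726, so
  P(earthquake | ¬alarm, ¬burglary) = 0.144726 / 0.772366 ≈ 0.1874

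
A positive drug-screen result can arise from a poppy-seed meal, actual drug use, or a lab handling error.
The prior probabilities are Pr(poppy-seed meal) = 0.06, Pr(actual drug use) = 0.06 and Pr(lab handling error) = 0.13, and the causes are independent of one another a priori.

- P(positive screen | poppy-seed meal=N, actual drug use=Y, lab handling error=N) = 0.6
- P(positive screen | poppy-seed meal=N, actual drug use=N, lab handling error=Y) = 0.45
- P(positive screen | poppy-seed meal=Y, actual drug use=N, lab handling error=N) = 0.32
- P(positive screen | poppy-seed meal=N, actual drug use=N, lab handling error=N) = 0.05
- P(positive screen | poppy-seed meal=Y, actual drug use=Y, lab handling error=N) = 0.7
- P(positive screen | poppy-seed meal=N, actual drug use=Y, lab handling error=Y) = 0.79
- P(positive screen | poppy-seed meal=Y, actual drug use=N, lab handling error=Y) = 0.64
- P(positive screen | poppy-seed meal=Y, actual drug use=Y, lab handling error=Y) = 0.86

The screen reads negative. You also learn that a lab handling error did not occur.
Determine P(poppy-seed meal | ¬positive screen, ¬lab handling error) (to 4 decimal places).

For the numerator, keep only poppy-seed meal=true terms: 0.038352 + 0.001080 = 0.039432
Normalizer over all consistent configurations: 0.95×0.94×0.94 + 0.4×0.94×0.06 + 0.68×0.06×0.94 + 0.3×0.06×0.06 = 0.901412
Posterior = 0.039432 / 0.901412 ≈ 0.0437

P(poppy-seed meal | ¬positive screen, ¬lab handling error) ≈ 0.0437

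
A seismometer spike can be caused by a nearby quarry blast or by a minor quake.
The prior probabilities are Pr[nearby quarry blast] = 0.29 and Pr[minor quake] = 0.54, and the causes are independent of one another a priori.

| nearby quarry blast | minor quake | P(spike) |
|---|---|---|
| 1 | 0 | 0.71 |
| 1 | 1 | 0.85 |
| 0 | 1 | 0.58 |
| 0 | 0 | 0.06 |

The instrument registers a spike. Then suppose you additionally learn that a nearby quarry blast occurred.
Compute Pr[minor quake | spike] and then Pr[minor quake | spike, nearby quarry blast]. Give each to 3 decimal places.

Pr[minor quake | spike] ≈ 0.757; Pr[minor quake | spike, nearby quarry blast] ≈ 0.584

Enumerate the 4 (nearby quarry blast, minor quake) configurations and weight by the priors:
  P(spike) = 0.06·0.71·0.46 + 0.58·0.71·0.54 + 0.71·0.29·0.46 + 0.85·0.29·0.54
        = 0.019596 + 0.222372 + 0.094714 + 0.133110 = 0.469792
The terms with minor quake present sum to 0.355482, so
  P(minor quake | spike) = 0.355482 / 0.469792 ≈ 0.757

Now also conditioning on nearby quarry blast=true:
For the numerator, keep only minor quake=true terms: 0.85*0.54 = 0.459000
The normalizing constant is 0.71*0.46 + 0.85*0.54 = 0.785600
Posterior = 0.459000 / 0.785600 ≈ 0.584
Conditioning on nearby quarry blast lowers the posterior on minor quake: the classic explaining-away effect in a common-effect structure.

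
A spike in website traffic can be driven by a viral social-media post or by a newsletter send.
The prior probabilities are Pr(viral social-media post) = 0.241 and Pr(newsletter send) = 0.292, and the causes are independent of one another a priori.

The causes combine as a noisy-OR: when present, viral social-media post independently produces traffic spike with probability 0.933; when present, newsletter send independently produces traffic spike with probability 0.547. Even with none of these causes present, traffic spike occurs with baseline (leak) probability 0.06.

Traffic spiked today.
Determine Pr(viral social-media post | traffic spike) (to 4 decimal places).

Pr(viral social-media post | traffic spike) ≈ 0.5887

Under noisy-OR, P(traffic spike | causes) = 1 − (1−0.06)·∏(1−qᵢ) over the active causes.
P(traffic spike) = 0.06*0.759*0.708 + 0.57418*0.759*0.292 + 0.93702*0.241*0.708 + 0.97147*0.241*0.292 = 0.032242 + 0.127254 + 0.159882 + 0.068364 = 0.387742
Restricting to configurations with viral social-media post present: 0.159882 + 0.068364 = 0.228246.
So P(viral social-media post | traffic spike) = 0.228246/0.387742 ≈ 0.5887.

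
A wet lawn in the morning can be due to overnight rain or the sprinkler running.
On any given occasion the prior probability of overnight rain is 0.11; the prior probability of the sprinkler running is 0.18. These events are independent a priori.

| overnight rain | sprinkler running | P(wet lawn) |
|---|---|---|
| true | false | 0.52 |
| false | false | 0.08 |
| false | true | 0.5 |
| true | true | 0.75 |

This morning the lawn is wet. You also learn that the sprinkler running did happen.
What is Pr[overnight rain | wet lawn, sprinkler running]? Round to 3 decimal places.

Pr[overnight rain | wet lawn, sprinkler running] ≈ 0.156

Sum P(wet lawn|·) weighted by the priors over both values of overnight rain:
  P(wet lawn | sprinkler running) = 0.5·0.89 + 0.75·0.11
        = 0.445000 + 0.082500 = 0.527500
The terms with overnight rain present sum to 0.082500, so
  P(overnight rain | wet lawn, sprinkler running) = 0.082500 / 0.527500 ≈ 0.156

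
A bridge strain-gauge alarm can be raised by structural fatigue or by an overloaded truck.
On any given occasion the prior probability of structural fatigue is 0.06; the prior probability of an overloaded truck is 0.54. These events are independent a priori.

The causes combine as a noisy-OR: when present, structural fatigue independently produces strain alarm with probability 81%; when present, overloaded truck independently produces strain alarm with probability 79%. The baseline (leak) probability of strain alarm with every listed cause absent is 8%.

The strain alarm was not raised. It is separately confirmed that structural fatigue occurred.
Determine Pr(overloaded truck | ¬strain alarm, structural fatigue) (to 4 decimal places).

Pr(overloaded truck | ¬strain alarm, structural fatigue) ≈ 0.1978

Under noisy-OR, P(strain alarm | causes) = 1 − (1−0.08)·∏(1−qᵢ) over the active causes.
P(¬strain alarm | structural fatigue) = 0.1748·0.46 + 0.036708·0.54 = 0.080408 + 0.019822 = 0.100230
Restricting to configurations with overloaded truck present: 0.036708·0.54 = 0.019822.
P(overloaded truck | ¬strain alarm, structural fatigue) = 0.019822 / 0.100230 ≈ 0.1978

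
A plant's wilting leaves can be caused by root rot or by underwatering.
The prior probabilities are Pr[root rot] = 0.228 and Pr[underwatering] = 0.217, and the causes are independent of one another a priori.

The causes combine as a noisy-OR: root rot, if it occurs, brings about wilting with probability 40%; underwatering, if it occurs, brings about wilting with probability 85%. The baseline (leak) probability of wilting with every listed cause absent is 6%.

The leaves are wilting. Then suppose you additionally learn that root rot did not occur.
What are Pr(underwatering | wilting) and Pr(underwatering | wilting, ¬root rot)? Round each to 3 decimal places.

Under noisy-OR, P(wilting | causes) = 1 − (1−0.06)·∏(1−qᵢ) over the active causes.
P(wilting) = 0.06·0.772·0.783 + 0.859·0.772·0.217 + 0.436·0.228·0.783 + 0.9154·0.228·0.217 = 0.036269 + 0.143903 + 0.077836 + 0.045290 = 0.303298
Restricting to configurations with underwatering present: 0.143903 + 0.045290 = 0.189193.
So P(underwatering | wilting) = 0.189193/0.303298 ≈ 0.624.

Now also conditioning on root rot≠true:
For the numerator, keep only underwatering=true terms: 0.859*0.217 = 0.186403
The normalizing constant is 0.06*0.783 + 0.859*0.217 = 0.233383
Posterior = 0.186403 / 0.233383 ≈ 0.799

Pr(underwatering | wilting) ≈ 0.624; Pr(underwatering | wilting, ¬root rot) ≈ 0.799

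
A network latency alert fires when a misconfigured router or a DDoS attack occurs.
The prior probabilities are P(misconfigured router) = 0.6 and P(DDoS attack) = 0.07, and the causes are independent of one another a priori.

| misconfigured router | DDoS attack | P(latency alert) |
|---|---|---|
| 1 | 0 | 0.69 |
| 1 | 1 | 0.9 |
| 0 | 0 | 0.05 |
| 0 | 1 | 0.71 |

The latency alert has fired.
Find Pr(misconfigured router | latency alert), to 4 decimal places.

Numerator (weight on configurations with misconfigured router): 0.385020 + 0.037800 = 0.422820
Denominator P(latency alert): 0.05·0.4·0.93 + 0.71·0.4·0.07 + 0.69·0.6·0.93 + 0.9·0.6·0.07 = 0.461300
Posterior = 0.422820 / 0.461300 ≈ 0.9166

Pr(misconfigured router | latency alert) ≈ 0.9166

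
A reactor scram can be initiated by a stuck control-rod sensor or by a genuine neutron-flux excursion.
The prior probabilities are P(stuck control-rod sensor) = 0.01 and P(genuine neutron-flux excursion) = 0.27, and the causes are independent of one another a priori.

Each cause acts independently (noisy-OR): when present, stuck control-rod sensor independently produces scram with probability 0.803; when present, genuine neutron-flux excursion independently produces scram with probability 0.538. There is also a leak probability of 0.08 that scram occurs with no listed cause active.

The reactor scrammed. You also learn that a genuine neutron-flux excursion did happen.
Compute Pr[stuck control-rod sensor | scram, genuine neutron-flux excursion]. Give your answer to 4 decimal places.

Pr[stuck control-rod sensor | scram, genuine neutron-flux excursion] ≈ 0.0158

Under noisy-OR, P(scram | causes) = 1 − (1−0.08)·∏(1−qᵢ) over the active causes.
Sum P(scram|·) weighted by the priors over both values of stuck control-rod sensor:
  P(scram | genuine neutron-flux excursion) = 0.57496×0.99 + 0.916267×0.01
        = 0.569210 + 0.009163 = 0.578373
Keeping only the stuck control-rod sensor-present terms gives 0.009163, so
  P(stuck control-rod sensor | scram, genuine neutron-flux excursion) = 0.009163 / 0.578373 ≈ 0.0158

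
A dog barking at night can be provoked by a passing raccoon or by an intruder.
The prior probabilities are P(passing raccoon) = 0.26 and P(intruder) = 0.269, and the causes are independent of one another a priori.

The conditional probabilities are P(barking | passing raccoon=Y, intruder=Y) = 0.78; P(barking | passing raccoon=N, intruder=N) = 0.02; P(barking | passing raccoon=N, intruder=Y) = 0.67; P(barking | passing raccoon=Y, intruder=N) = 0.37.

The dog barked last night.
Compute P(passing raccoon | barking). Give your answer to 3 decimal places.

P(passing raccoon | barking) ≈ 0.464

Weight on passing raccoon=true, given the evidence: 0.070322 + 0.054553 = 0.124875
Denominator P(barking): 0.02×0.74×0.731 + 0.67×0.74×0.269 + 0.37×0.26×0.731 + 0.78×0.26×0.269 = 0.269064
Posterior = 0.124875 / 0.269064 ≈ 0.464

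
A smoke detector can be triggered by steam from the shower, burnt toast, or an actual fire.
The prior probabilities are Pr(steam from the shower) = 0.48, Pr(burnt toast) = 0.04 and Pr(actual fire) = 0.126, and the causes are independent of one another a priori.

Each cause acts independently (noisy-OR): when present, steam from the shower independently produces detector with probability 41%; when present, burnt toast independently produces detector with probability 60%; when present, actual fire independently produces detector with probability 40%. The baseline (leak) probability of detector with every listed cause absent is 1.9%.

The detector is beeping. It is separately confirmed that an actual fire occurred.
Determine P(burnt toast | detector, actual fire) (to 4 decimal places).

Under noisy-OR, P(detector | causes) = 1 − (1−0.019)·∏(1−qᵢ) over the active causes.
Numerator (weight on configurations with burnt toast): 0.015903 + 0.016533 = 0.032436
The normalizing constant is 0.4114×0.52×0.96 + 0.76456×0.52×0.04 + 0.652726×0.48×0.96 + 0.86109×0.48×0.04 = 0.538583
Posterior = 0.032436 / 0.538583 ≈ 0.0602

P(burnt toast | detector, actual fire) ≈ 0.0602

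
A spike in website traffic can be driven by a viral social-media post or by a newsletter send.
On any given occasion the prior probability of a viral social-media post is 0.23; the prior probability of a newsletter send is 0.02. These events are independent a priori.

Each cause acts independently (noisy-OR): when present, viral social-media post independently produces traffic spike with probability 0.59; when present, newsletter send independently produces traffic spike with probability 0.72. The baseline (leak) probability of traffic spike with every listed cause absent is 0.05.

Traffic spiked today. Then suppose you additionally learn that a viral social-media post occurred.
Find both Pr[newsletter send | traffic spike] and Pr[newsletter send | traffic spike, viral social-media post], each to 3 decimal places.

Pr[newsletter send | traffic spike] ≈ 0.081; Pr[newsletter send | traffic spike, viral social-media post] ≈ 0.029

Under noisy-OR, P(traffic spike | causes) = 1 − (1−0.05)·∏(1−qᵢ) over the active causes.
Sum P(traffic spike|·) weighted by the priors over the 4 (viral social-media post, newsletter send) configurations:
  P(traffic spike) = 0.05×0.77×0.98 + 0.734×0.77×0.02 + 0.6105×0.23×0.98 + 0.89094×0.23×0.02
        = 0.037730 + 0.011304 + 0.137607 + 0.004098 = 0.190739
The terms with newsletter send present sum to 0.015402, so
  P(newsletter send | traffic spike) = 0.015402 / 0.190739 ≈ 0.081

With the extra evidence:
By total probability over both values of newsletter send:
  P(traffic spike | viral social-media post) = 0.6105×0.98 + 0.89094×0.02
        = 0.598290 + 0.017819 = 0.616109
Configurations with newsletter send contribute 0.017819, so
  P(newsletter send | traffic spike, viral social-media post) = 0.017819 / 0.616109 ≈ 0.029
The drop from 0.081 to 0.029 is the explaining-away (discounting) effect.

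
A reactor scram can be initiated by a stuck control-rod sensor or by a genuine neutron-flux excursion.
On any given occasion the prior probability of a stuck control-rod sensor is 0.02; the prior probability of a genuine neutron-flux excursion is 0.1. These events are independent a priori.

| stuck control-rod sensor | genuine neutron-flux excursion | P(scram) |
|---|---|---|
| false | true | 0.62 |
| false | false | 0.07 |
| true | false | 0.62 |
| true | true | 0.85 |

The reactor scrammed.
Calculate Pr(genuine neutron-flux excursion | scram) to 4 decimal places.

Pr(genuine neutron-flux excursion | scram) ≈ 0.4614

By total probability over the 4 (stuck control-rod sensor, genuine neutron-flux excursion) configurations:
  P(scram) = 0.07·0.98·0.9 + 0.62·0.98·0.1 + 0.62·0.02·0.9 + 0.85·0.02·0.1
        = 0.061740 + 0.060760 + 0.011160 + 0.001700 = 0.135360
The terms with genuine neutron-flux excursion present sum to 0.062460, so
  P(genuine neutron-flux excursion | scram) = 0.062460 / 0.135360 ≈ 0.4614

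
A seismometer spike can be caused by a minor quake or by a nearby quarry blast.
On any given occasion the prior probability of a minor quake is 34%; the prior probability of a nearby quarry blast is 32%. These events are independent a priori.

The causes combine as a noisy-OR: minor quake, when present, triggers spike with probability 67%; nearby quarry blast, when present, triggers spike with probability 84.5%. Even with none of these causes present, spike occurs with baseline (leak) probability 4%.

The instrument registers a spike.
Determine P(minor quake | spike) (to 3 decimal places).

Under noisy-OR, P(spike | causes) = 1 − (1−0.04)·∏(1−qᵢ) over the active causes.
Sum P(spike|·) weighted by the priors over the 4 (minor quake, nearby quarry blast) configurations:
  P(spike) = 0.04×0.66×0.68 + 0.8512×0.66×0.32 + 0.6832×0.34×0.68 + 0.950896×0.34×0.32
        = 0.017952 + 0.179773 + 0.157956 + 0.103457 = 0.459138
The terms with minor quake present sum to 0.261413, so
  P(minor quake | spike) = 0.261413 / 0.459138 ≈ 0.569

P(minor quake | spike) ≈ 0.569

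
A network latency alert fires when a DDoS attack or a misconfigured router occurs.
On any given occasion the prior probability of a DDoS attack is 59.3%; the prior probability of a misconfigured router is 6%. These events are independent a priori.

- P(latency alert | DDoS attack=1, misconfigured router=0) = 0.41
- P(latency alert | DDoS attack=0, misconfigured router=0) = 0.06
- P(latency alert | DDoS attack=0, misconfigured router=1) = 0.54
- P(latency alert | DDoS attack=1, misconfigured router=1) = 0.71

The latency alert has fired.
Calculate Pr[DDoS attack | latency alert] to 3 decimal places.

Pr[DDoS attack | latency alert] ≈ 0.875

P(latency alert) = 0.06×0.407×0.94 + 0.54×0.407×0.06 + 0.41×0.593×0.94 + 0.71×0.593×0.06 = 0.022955 + 0.013187 + 0.228542 + 0.025262 = 0.289946
Restricting to configurations with DDoS attack present: 0.228542 + 0.025262 = 0.253804.
So P(DDoS attack | latency alert) = 0.253804/0.289946 ≈ 0.875.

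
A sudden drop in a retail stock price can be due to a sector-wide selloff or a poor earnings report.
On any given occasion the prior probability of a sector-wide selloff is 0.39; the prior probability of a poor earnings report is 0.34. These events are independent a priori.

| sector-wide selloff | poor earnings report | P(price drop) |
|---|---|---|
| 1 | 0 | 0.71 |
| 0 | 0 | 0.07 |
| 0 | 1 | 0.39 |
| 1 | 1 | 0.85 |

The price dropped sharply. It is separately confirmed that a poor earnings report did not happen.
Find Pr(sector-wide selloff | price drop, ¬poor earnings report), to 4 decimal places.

Sum P(price drop|·) weighted by the priors over both values of sector-wide selloff:
  P(price drop | ¬poor earnings report) = 0.07*0.61 + 0.71*0.39
        = 0.042700 + 0.276900 = 0.319600
Keeping only the sector-wide selloff-present terms gives 0.276900, so
  P(sector-wide selloff | price drop, ¬poor earnings report) = 0.276900 / 0.319600 ≈ 0.8664

Pr(sector-wide selloff | price drop, ¬poor earnings report) ≈ 0.8664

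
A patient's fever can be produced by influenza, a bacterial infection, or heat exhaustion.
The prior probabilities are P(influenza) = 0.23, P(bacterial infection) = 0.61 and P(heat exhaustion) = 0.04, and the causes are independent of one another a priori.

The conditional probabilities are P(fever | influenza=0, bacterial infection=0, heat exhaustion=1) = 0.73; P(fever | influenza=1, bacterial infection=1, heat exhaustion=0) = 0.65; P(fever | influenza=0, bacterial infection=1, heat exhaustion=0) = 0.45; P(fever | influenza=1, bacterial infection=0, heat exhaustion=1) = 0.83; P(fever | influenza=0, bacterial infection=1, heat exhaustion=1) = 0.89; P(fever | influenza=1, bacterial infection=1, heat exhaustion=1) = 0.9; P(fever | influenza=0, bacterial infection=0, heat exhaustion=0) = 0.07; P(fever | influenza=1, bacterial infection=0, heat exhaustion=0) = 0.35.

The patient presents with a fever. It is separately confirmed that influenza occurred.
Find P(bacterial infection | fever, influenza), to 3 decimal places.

Weight on bacterial infection=true, given the evidence: 0.380640 + 0.021960 = 0.402600
Normalizer over all consistent configurations: 0.35*0.39*0.96 + 0.83*0.39*0.04 + 0.65*0.61*0.96 + 0.9*0.61*0.04 = 0.546588
Posterior = 0.402600 / 0.546588 ≈ 0.737

P(bacterial infection | fever, influenza) ≈ 0.737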